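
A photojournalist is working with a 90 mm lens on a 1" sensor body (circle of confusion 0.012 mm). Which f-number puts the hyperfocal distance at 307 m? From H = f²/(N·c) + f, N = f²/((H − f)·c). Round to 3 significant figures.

Rearrange H = f²/(N·c) + f for N: N = f² / ((H − f)·c).
N = 90² / ((307000 − 90) × 0.012) = 8100 / 3683 ≈ 2.20.

f/2.20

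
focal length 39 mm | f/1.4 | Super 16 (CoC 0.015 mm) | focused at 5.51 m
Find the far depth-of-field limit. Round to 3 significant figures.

Hyperfocal distance H = f²/(N·c) + f = 39²/(1.4 × 0.015) + 39 = 1521/0.021 + 39 ≈ 72467.6 mm ≈ 72.47 m.
Far limit Df = s·(H − f)/(H − s) = 5510 × (72467.6 − 39) / (72467.6 − 5510) = 5510 × 72428.6 / 66957.6 ≈ 5960.2 mm ≈ 5.96 m.

5.96 m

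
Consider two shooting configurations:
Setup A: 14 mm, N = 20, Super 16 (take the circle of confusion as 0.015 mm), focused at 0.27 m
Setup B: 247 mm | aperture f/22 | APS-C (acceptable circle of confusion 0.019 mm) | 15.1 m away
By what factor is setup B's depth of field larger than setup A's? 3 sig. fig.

12.4

Setup A: H = 14²/(20×0.015) + 14 ≈ 667.3 mm; DoF = Df − Dn = 443.96 − 193.99 ≈ 249.97 mm.
Setup B: H = 247²/(22×0.019) + 247 ≈ 146201.5 mm; DoF = Df − Dn = 16810.7 − 13705.3 ≈ 3105.4 mm.
Ratio = 3105.4 / 249.97 ≈ 12.4.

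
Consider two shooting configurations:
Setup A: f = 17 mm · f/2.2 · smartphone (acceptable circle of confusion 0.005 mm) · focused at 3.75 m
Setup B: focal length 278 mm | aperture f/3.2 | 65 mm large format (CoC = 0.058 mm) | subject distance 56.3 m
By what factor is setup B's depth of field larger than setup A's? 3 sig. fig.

Setup A: H = 17²/(2.2×0.005) + 17 ≈ 26289.7 mm; DoF = Df − Dn = 4371.1 − 3283.5 ≈ 1087.6 mm.
Setup B: H = 278²/(3.2×0.058) + 278 ≈ 416678.9 mm; DoF = Df − Dn = 65052 − 49624 ≈ 15428 mm.
Ratio = 15428 / 1087.6 ≈ 14.2.

14.2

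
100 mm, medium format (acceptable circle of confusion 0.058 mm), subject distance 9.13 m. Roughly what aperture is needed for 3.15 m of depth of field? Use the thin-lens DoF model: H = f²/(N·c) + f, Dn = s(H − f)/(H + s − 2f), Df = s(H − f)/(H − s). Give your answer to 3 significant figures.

Write h = H − f = f²/(N·c). The thin-lens limits are Dn = s·h/(h + (s−f)) and Df = s·h/(h − (s−f)), so DoF = Df − Dn = 2·s·(s−f)·h / (h² − (s−f)²).
That is a quadratic in h: DoF·h² − 2·s·(s−f)·h − DoF·(s−f)² = 0 ⇒ h = (s−f)·(s + √(s² + DoF²)) / DoF = 9030 × (9130 + √(9130² + 3150²)) / 3150 = 9030 × (9130 + 9658.13) / 3150 ≈ 53859 mm.
Then N = f²/(c·h) = 100² / (0.058 × 53859) = 10000 / 3123.8 ≈ 3.20.

f/3.20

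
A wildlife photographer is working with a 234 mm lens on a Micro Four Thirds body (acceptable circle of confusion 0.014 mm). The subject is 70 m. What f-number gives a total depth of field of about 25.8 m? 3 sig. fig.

Write h = H − f = f²/(N·c). The thin-lens limits are Dn = s·h/(h + (s−f)) and Df = s·h/(h − (s−f)), so DoF = Df − Dn = 2·s·(s−f)·h / (h² − (s−f)²).
That is a quadratic in h: DoF·h² − 2·s·(s−f)·h − DoF·(s−f)² = 0 ⇒ h = (s−f)·(s + √(s² + DoF²)) / DoF = 69766 × (70000 + √(70000² + 25800²)) / 25800 = 69766 × (70000 + 74603.2) / 25800 ≈ 391023 mm.
Then N = f²/(c·h) = 234² / (0.014 × 391023) = 54756 / 5474.3 ≈ 10.

f/10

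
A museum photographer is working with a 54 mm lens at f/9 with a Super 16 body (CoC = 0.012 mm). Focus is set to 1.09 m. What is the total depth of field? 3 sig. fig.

83.8 mm

Hyperfocal distance H = f²/(N·c) + f = 54²/(9 × 0.012) + 54 = 2916/0.108 + 54 ≈ 27054.0 mm ≈ 27.05 m.
Near limit Dn = s·(H − f)/(H + s − 2f) = 1090 × (27054.0 − 54) / (27054.0 + 1090 − 2 × 54) = 1090 × 27000.0 / 28036.0 ≈ 1049.722 mm.
Far limit Df = s·(H − f)/(H − s) = 1090 × (27054.0 − 54) / (27054.0 − 1090) = 1090 × 27000.0 / 25964.0 ≈ 1133.493 mm.
Depth of field = Df − Dn = 1133.493 − 1049.722 ≈ 83.771 mm.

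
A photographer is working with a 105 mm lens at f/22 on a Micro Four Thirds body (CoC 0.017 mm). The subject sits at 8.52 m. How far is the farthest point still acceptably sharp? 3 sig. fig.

11.9 m

Hyperfocal distance H = f²/(N·c) + f = 105²/(22 × 0.017) + 105 = 11025/0.374 + 105 ≈ 29583.6 mm ≈ 29.58 m.
Far limit Df = s·(H − f)/(H − s) = 8520 × (29583.6 − 105) / (29583.6 − 8520) = 8520 × 29478.6 / 21063.6 ≈ 11924 mm ≈ 11.9 m.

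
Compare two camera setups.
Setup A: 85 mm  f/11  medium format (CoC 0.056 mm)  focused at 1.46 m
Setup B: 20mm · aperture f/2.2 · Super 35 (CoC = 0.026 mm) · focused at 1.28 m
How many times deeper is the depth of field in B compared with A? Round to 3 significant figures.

Setup A: H = 85²/(11×0.056) + 85 ≈ 11813.9 mm; DoF = Df − Dn = 1653.89 − 1306.80 ≈ 347.09 mm.
Setup B: H = 20²/(2.2×0.026) + 20 ≈ 7013.0 mm; DoF = Df − Dn = 1561.32 − 1084.58 ≈ 476.74 mm.
Ratio = 476.74 / 347.09 ≈ 1.37.

1.37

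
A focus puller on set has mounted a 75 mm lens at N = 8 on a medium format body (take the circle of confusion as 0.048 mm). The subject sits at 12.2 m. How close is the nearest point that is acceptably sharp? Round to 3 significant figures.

6.67 m

Hyperfocal distance H = f²/(N·c) + f = 75²/(8 × 0.048) + 75 = 5625/0.384 + 75 ≈ 14723.4 mm ≈ 14.72 m.
Near limit Dn = s·(H − f)/(H + s − 2f) = 12200 × (14723.4 − 75) / (14723.4 + 12200 − 2 × 75) = 12200 × 14648.4 / 26773.4 ≈ 6674.9 mm ≈ 6.67 m.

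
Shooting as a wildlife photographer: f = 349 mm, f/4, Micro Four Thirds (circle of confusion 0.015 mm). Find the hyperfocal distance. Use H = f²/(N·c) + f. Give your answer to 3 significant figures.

Hyperfocal distance H = f²/(N·c) + f = 349²/(4 × 0.015) + 349 = 121801/0.06 + 349 ≈ 2030365.7 mm ≈ 2030 m.

2030 m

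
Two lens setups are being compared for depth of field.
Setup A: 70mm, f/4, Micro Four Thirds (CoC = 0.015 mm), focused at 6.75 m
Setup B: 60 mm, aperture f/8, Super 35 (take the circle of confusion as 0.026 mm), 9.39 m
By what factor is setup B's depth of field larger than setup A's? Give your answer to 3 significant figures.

12.8

Setup A: H = 70²/(4×0.015) + 70 ≈ 81736.7 mm; DoF = Df − Dn = 7351.3 − 6239.6 ≈ 1111.7 mm.
Setup B: H = 60²/(8×0.026) + 60 ≈ 17367.7 mm; DoF = Df − Dn = 20372 − 6101 ≈ 14271 mm.
Ratio = 14271 / 1111.7 ≈ 12.8.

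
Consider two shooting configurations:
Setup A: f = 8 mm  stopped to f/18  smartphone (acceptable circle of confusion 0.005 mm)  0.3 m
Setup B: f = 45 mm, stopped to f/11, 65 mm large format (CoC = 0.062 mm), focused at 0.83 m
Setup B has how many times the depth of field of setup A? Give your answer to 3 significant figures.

Setup A: H = 8²/(18×0.005) + 8 ≈ 719.1 mm; DoF = Df − Dn = 509.01 − 212.67 ≈ 296.34 mm.
Setup B: H = 45²/(11×0.062) + 45 ≈ 3014.2 mm; DoF = Df − Dn = 1128.30 − 656.45 ≈ 471.85 mm.
Ratio = 471.85 / 296.34 ≈ 1.59.

1.59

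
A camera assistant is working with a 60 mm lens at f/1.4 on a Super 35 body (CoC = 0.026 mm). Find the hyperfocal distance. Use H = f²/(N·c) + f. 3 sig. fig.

99.0 m

Hyperfocal distance H = f²/(N·c) + f = 60²/(1.4 × 0.026) + 60 = 3600/0.0364 + 60 ≈ 98961.1 mm ≈ 99.0 m.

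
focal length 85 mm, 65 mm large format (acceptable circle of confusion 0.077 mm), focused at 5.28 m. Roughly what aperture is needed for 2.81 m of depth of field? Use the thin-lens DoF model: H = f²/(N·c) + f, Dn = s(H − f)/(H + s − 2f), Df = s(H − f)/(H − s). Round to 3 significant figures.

Write h = H − f = f²/(N·c). The thin-lens limits are Dn = s·h/(h + (s−f)) and Df = s·h/(h − (s−f)), so DoF = Df − Dn = 2·s·(s−f)·h / (h² − (s−f)²).
That is a quadratic in h: DoF·h² − 2·s·(s−f)·h − DoF·(s−f)² = 0 ⇒ h = (s−f)·(s + √(s² + DoF²)) / DoF = 5195 × (5280 + √(5280² + 2810²)) / 2810 = 5195 × (5280 + 5981.18) / 2810 ≈ 20819 mm.
Then N = f²/(c·h) = 85² / (0.077 × 20819) = 7225 / 1603.1 ≈ 4.51.

f/4.51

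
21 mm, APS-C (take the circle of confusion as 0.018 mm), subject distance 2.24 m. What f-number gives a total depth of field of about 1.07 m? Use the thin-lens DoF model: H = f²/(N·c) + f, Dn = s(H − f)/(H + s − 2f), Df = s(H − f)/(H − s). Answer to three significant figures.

f/2.50

Write h = H − f = f²/(N·c). The thin-lens limits are Dn = s·h/(h + (s−f)) and Df = s·h/(h − (s−f)), so DoF = Df − Dn = 2·s·(s−f)·h / (h² − (s−f)²).
That is a quadratic in h: DoF·h² − 2·s·(s−f)·h − DoF·(s−f)² = 0 ⇒ h = (s−f)·(s + √(s² + DoF²)) / DoF = 2219 × (2240 + √(2240² + 1070²)) / 1070 = 2219 × (2240 + 2482.44) / 1070 ≈ 9793.5 mm.
Then N = f²/(c·h) = 21² / (0.018 × 9793.5) = 441 / 176.28 ≈ 2.50.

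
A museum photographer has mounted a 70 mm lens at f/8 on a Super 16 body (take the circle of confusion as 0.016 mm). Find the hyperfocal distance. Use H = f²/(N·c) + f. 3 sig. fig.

38.4 m

Hyperfocal distance H = f²/(N·c) + f = 70²/(8 × 0.016) + 70 = 4900/0.128 + 70 ≈ 38351.2 mm ≈ 38.4 m.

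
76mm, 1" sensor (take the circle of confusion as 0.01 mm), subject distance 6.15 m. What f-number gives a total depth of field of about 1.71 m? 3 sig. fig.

f/13

Write h = H − f = f²/(N·c). The thin-lens limits are Dn = s·h/(h + (s−f)) and Df = s·h/(h − (s−f)), so DoF = Df − Dn = 2·s·(s−f)·h / (h² − (s−f)²).
That is a quadratic in h: DoF·h² − 2·s·(s−f)·h − DoF·(s−f)² = 0 ⇒ h = (s−f)·(s + √(s² + DoF²)) / DoF = 6074 × (6150 + √(6150² + 1710²)) / 1710 = 6074 × (6150 + 6383.31) / 1710 ≈ 44519 mm.
Then N = f²/(c·h) = 76² / (0.01 × 44519) = 5776 / 445.19 ≈ 13.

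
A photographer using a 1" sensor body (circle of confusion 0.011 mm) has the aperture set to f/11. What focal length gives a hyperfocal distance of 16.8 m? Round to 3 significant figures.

45.0 mm

From H = f²/(N·c) + f, with f ≪ H: f ≈ √(H·N·c) = √(16800 × 11 × 0.011) = √2032.8 ≈ 45.09 mm.
Exact: f² + N·c·f − N·c·H = 0 ⇒ f = (−N·c + √((N·c)² + 4·N·c·H))/2 = (−0.121 + √8131.2)/2 ≈ 45.026 mm ≈ 45.0 mm.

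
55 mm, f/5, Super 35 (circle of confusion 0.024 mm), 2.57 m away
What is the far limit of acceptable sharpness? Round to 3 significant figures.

Hyperfocal distance H = f²/(N·c) + f = 55²/(5 × 0.024) + 55 = 3025/0.12 + 55 ≈ 25263.3 mm ≈ 25.26 m.
Far limit Df = s·(H − f)/(H − s) = 2570 × (25263.3 − 55) / (25263.3 − 2570) = 2570 × 25208.3 / 22693.3 ≈ 2854.8 mm ≈ 2.85 m.

2.85 m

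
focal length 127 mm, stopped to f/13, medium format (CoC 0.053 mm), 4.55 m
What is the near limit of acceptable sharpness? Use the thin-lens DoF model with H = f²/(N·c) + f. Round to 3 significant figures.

3.83 m

Hyperfocal distance H = f²/(N·c) + f = 127²/(13 × 0.053) + 127 = 16129/0.689 + 127 ≈ 23536.3 mm ≈ 23.54 m.
Near limit Dn = s·(H − f)/(H + s − 2f) = 4550 × (23536.3 − 127) / (23536.3 + 4550 − 2 × 127) = 4550 × 23409.3 / 27832.3 ≈ 3826.9 mm ≈ 3.83 m.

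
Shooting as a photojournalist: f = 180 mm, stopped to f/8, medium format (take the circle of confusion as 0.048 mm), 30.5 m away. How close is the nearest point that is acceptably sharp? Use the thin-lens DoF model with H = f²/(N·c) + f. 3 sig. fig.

Hyperfocal distance H = f²/(N·c) + f = 180²/(8 × 0.048) + 180 = 32400/0.384 + 180 ≈ 84555.0 mm ≈ 84.56 m.
Near limit Dn = s·(H − f)/(H + s − 2f) = 30500 × (84555.0 − 180) / (84555.0 + 30500 − 2 × 180) = 30500 × 84375.0 / 114695.0 ≈ 22437 mm ≈ 22.4 m.

22.4 m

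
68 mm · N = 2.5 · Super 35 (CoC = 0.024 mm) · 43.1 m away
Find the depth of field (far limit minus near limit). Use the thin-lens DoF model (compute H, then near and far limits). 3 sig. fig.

69.9 m

Hyperfocal distance H = f²/(N·c) + f = 68²/(2.5 × 0.024) + 68 = 4624/0.06 + 68 ≈ 77134.7 mm ≈ 77.13 m.
Near limit Dn = s·(H − f)/(H + s − 2f) = 43100 × (77134.7 − 68) / (77134.7 + 43100 − 2 × 68) = 43100 × 77066.7 / 120098.7 ≈ 27657 mm.
Far limit Df = s·(H − f)/(H − s) = 43100 × (77134.7 − 68) / (77134.7 − 43100) = 43100 × 77066.7 / 34034.7 ≈ 97594 mm.
Depth of field = Df − Dn = 97594 − 27657 ≈ 69937 mm ≈ 69.9 m.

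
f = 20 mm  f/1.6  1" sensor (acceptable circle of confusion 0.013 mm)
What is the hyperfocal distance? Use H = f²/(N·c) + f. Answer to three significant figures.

Hyperfocal distance H = f²/(N·c) + f = 20²/(1.6 × 0.013) + 20 = 400/0.0208 + 20 ≈ 19250.8 mm ≈ 19.3 m.

19.3 m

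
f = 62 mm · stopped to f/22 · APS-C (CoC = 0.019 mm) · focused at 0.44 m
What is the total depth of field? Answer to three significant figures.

36.2 mm

Hyperfocal distance H = f²/(N·c) + f = 62²/(22 × 0.019) + 62 = 3844/0.418 + 62 ≈ 9258.2 mm ≈ 9.258 m.
Near limit Dn = s·(H − f)/(H + s − 2f) = 440 × (9258.2 − 62) / (9258.2 + 440 − 2 × 62) = 440 × 9196.2 / 9574.2 ≈ 422.628 mm.
Far limit Df = s·(H − f)/(H − s) = 440 × (9258.2 − 62) / (9258.2 − 440) = 440 × 9196.2 / 8818.2 ≈ 458.861 mm.
Depth of field = Df − Dn = 458.861 − 422.628 ≈ 36.233 mm.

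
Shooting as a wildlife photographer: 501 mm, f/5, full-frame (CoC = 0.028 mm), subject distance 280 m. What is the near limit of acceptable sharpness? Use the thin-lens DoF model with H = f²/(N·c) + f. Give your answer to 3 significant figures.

242 m

Hyperfocal distance H = f²/(N·c) + f = 501²/(5 × 0.028) + 501 = 251001/0.14 + 501 ≈ 1793365.3 mm ≈ 1793 m.
Near limit Dn = s·(H − f)/(H + s − 2f) = 280000 × (1793365.3 − 501) / (1793365.3 + 280000 − 2 × 501) = 280000 × 1792864.3 / 2072363.3 ≈ 242236 mm ≈ 242 m.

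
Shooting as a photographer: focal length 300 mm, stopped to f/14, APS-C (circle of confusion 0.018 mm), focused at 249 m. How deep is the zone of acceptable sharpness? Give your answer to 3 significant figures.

Hyperfocal distance H = f²/(N·c) + f = 300²/(14 × 0.018) + 300 = 90000/0.252 + 300 ≈ 357442.9 mm ≈ 357.4 m.
Near limit Dn = s·(H − f)/(H + s − 2f) = 249000 × (357442.9 − 300) / (357442.9 + 249000 − 2 × 300) = 249000 × 357142.9 / 605842.9 ≈ 146785 mm.
Far limit Df = s·(H − f)/(H − s) = 249000 × (357442.9 − 300) / (357442.9 − 249000) = 249000 × 357142.9 / 108442.9 ≈ 820050 mm.
Depth of field = Df − Dn = 820050 − 146785 ≈ 673265 mm ≈ 673 m.

673 m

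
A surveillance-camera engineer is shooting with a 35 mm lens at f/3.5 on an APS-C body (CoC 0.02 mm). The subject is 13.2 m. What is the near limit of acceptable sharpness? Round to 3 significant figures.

Hyperfocal distance H = f²/(N·c) + f = 35²/(3.5 × 0.02) + 35 = 1225/0.07 + 35 ≈ 17535.0 mm ≈ 17.54 m.
Near limit Dn = s·(H − f)/(H + s − 2f) = 13200 × (17535.0 − 35) / (17535.0 + 13200 − 2 × 35) = 13200 × 17500.0 / 30665.0 ≈ 7533.0 mm ≈ 7.53 m.

7.53 m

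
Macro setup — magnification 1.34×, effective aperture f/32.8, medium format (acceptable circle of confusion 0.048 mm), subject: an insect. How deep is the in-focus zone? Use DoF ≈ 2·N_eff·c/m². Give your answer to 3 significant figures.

1.75 mm

At magnification m, DoF ≈ 2·N_eff·c/m² = 2 × 32.8 × 0.048 / 1.34² = 3.149 / 1.796 ≈ 1.75 mm.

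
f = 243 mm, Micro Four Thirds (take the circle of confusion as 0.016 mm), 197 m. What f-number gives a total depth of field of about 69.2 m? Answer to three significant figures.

f/3.20

Write h = H − f = f²/(N·c). The thin-lens limits are Dn = s·h/(h + (s−f)) and Df = s·h/(h − (s−f)), so DoF = Df − Dn = 2·s·(s−f)·h / (h² − (s−f)²).
That is a quadratic in h: DoF·h² − 2·s·(s−f)·h − DoF·(s−f)² = 0 ⇒ h = (s−f)·(s + √(s² + DoF²)) / DoF = 196757 × (197000 + √(197000² + 69200²)) / 69200 = 196757 × (197000 + 208800) / 69200 ≈ 1153816 mm.
Then N = f²/(c·h) = 243² / (0.016 × 1153816) = 59049 / 18461 ≈ 3.20.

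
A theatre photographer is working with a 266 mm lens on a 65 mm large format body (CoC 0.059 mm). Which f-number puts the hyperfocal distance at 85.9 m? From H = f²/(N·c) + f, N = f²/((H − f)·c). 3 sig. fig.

Rearrange H = f²/(N·c) + f for N: N = f² / ((H − f)·c).
N = 266² / ((85900 − 266) × 0.059) = 70756 / 5052 ≈ 14.

f/14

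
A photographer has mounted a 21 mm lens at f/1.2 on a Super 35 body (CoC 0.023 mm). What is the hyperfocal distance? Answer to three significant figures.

Hyperfocal distance H = f²/(N·c) + f = 21²/(1.2 × 0.023) + 21 = 441/0.0276 + 21 ≈ 15999.3 mm ≈ 16.0 m.

16.0 m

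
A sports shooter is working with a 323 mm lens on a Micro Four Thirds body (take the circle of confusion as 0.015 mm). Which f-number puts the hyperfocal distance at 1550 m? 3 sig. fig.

f/4.49

Rearrange H = f²/(N·c) + f for N: N = f² / ((H − f)·c).
N = 323² / ((1550000 − 323) × 0.015) = 104329 / 23245 ≈ 4.49.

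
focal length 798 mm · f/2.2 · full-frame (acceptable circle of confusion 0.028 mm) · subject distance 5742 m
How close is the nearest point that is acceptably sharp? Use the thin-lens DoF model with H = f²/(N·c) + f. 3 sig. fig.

Hyperfocal distance H = f²/(N·c) + f = 798²/(2.2 × 0.028) + 798 = 636804/0.0616 + 798 ≈ 10338525.3 mm ≈ 10339 m.
Near limit Dn = s·(H − f)/(H + s − 2f) = 5742000 × (10338525.3 − 798) / (10338525.3 + 5742000 − 2 × 798) = 5742000 × 10337727.3 / 16078929.3 ≈ 3691740 mm ≈ 3690 m.

3690 m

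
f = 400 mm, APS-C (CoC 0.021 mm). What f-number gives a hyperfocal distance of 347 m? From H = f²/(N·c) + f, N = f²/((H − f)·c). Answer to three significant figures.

f/22

Rearrange H = f²/(N·c) + f for N: N = f² / ((H − f)·c).
N = 400² / ((347000 − 400) × 0.021) = 160000 / 7279 ≈ 22.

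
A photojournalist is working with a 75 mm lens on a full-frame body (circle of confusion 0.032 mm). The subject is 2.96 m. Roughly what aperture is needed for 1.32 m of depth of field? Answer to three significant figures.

Write h = H − f = f²/(N·c). The thin-lens limits are Dn = s·h/(h + (s−f)) and Df = s·h/(h − (s−f)), so DoF = Df − Dn = 2·s·(s−f)·h / (h² − (s−f)²).
That is a quadratic in h: DoF·h² − 2·s·(s−f)·h − DoF·(s−f)² = 0 ⇒ h = (s−f)·(s + √(s² + DoF²)) / DoF = 2885 × (2960 + √(2960² + 1320²)) / 1320 = 2885 × (2960 + 3240.99) / 1320 ≈ 13553 mm.
Then N = f²/(c·h) = 75² / (0.032 × 13553) = 5625 / 433.69 ≈ 13.

f/13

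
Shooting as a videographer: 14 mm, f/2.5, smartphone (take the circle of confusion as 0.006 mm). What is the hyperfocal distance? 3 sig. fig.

Hyperfocal distance H = f²/(N·c) + f = 14²/(2.5 × 0.006) + 14 = 196/0.015 + 14 ≈ 13080.7 mm ≈ 13.1 m.

13.1 m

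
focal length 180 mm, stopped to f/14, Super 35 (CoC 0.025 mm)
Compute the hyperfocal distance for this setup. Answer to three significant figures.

92.8 m

Hyperfocal distance H = f²/(N·c) + f = 180²/(14 × 0.025) + 180 = 32400/0.35 + 180 ≈ 92751.4 mm ≈ 92.8 m.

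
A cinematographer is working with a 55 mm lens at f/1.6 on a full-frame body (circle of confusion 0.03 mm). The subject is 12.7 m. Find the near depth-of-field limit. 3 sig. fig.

Hyperfocal distance H = f²/(N·c) + f = 55²/(1.6 × 0.03) + 55 = 3025/0.048 + 55 ≈ 63075.8 mm ≈ 63.08 m.
Near limit Dn = s·(H − f)/(H + s − 2f) = 12700 × (63075.8 − 55) / (63075.8 + 12700 − 2 × 55) = 12700 × 63020.8 / 75665.8 ≈ 10578 mm ≈ 10.6 m.

10.6 m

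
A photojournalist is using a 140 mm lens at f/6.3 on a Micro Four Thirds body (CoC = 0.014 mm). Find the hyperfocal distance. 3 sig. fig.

222 m

Hyperfocal distance H = f²/(N·c) + f = 140²/(6.3 × 0.014) + 140 = 19600/0.0882 + 140 ≈ 222362.2 mm ≈ 222 m.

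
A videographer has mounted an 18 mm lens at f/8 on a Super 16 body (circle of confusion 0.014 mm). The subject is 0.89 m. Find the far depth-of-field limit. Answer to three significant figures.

Hyperfocal distance H = f²/(N·c) + f = 18²/(8 × 0.014) + 18 = 324/0.112 + 18 ≈ 2910.9 mm ≈ 2.911 m.
Far limit Df = s·(H − f)/(H − s) = 890 × (2910.9 − 18) / (2910.9 − 890) = 890 × 2892.9 / 2020.9 ≈ 1274.0 mm ≈ 1.27 m.

1.27 m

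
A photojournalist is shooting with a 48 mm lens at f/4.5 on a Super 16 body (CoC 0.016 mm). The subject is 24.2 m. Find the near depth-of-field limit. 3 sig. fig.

Hyperfocal distance H = f²/(N·c) + f = 48²/(4.5 × 0.016) + 48 = 2304/0.072 + 48 ≈ 32048.0 mm ≈ 32.05 m.
Near limit Dn = s·(H − f)/(H + s − 2f) = 24200 × (32048.0 − 48) / (32048.0 + 24200 − 2 × 48) = 24200 × 32000.0 / 56152.0 ≈ 13791 mm ≈ 13.8 m.

13.8 m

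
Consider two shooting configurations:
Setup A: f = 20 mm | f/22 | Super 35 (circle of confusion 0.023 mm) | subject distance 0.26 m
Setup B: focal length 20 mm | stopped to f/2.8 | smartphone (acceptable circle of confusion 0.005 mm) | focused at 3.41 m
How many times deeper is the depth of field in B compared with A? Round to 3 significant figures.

Setup A: H = 20²/(22×0.023) + 20 ≈ 810.5 mm; DoF = Df − Dn = 373.35 − 199.45 ≈ 173.90 mm.
Setup B: H = 20²/(2.8×0.005) + 20 ≈ 28591.4 mm; DoF = Df − Dn = 3869.06 − 3048.32 ≈ 820.74 mm.
Ratio = 820.74 / 173.90 ≈ 4.72.

4.72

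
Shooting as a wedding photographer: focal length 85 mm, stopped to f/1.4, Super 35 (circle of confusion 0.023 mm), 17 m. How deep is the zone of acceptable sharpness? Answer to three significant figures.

Hyperfocal distance H = f²/(N·c) + f = 85²/(1.4 × 0.023) + 85 = 7225/0.0322 + 85 ≈ 224463.9 mm ≈ 224.5 m.
Near limit Dn = s·(H − f)/(H + s − 2f) = 17000 × (224463.9 − 85) / (224463.9 + 17000 − 2 × 85) = 17000 × 224378.9 / 241293.9 ≈ 15808.3 mm.
Far limit Df = s·(H − f)/(H − s) = 17000 × (224463.9 − 85) / (224463.9 − 17000) = 17000 × 224378.9 / 207463.9 ≈ 18386.0 mm.
Depth of field = Df − Dn = 18386.0 − 15808.3 ≈ 2577.7 mm ≈ 2.58 m.

2.58 m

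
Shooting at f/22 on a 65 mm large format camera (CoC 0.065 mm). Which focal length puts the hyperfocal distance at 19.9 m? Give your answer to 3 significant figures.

From H = f²/(N·c) + f, with f ≪ H: f ≈ √(H·N·c) = √(19900 × 22 × 0.065) = √28457 ≈ 168.7 mm.
Exact: f² + N·c·f − N·c·H = 0 ⇒ f = (−N·c + √((N·c)² + 4·N·c·H))/2 = (−1.43 + √113830)/2 ≈ 167.98 mm ≈ 168 mm.

168 mm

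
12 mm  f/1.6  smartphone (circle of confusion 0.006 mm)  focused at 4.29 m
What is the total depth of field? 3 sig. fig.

2.66 m

Hyperfocal distance H = f²/(N·c) + f = 12²/(1.6 × 0.006) + 12 = 144/0.0096 + 12 ≈ 15012.0 mm ≈ 15.01 m.
Near limit Dn = s·(H − f)/(H + s − 2f) = 4290 × (15012.0 − 12) / (15012.0 + 4290 − 2 × 12) = 4290 × 15000.0 / 19278.0 ≈ 3338.0 mm.
Far limit Df = s·(H − f)/(H − s) = 4290 × (15012.0 − 12) / (15012.0 − 4290) = 4290 × 15000.0 / 10722.0 ≈ 6001.7 mm.
Depth of field = Df − Dn = 6001.7 − 3338.0 ≈ 2663.7 mm ≈ 2.66 m.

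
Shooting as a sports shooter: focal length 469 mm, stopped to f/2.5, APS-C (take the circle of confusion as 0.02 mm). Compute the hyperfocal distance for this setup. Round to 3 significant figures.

Hyperfocal distance H = f²/(N·c) + f = 469²/(2.5 × 0.02) + 469 = 219961/0.05 + 469 ≈ 4399689.0 mm ≈ 4400 m.

4400 m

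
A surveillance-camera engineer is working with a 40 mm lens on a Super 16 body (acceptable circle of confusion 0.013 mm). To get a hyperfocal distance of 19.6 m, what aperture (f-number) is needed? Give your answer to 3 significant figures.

Rearrange H = f²/(N·c) + f for N: N = f² / ((H − f)·c).
N = 40² / ((19600 − 40) × 0.013) = 1600 / 254.3 ≈ 6.29.

f/6.29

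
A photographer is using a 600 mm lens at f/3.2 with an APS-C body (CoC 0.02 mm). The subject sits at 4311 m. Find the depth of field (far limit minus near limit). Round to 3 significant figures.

16000 m

Hyperfocal distance H = f²/(N·c) + f = 600²/(3.2 × 0.02) + 600 = 360000/0.064 + 600 ≈ 5625600.0 mm ≈ 5626 m.
Near limit Dn = s·(H − f)/(H + s − 2f) = 4311000 × (5625600.0 − 600) / (5625600.0 + 4311000 − 2 × 600) = 4311000 × 5625000.0 / 9935400.0 ≈ 2440704 mm.
Far limit Df = s·(H − f)/(H − s) = 4311000 × (5625600.0 − 600) / (5625600.0 − 4311000) = 4311000 × 5625000.0 / 1314600.0 ≈ 18446200 mm.
Depth of field = Df − Dn = 18446200 − 2440704 ≈ 16005496 mm ≈ 16000 m.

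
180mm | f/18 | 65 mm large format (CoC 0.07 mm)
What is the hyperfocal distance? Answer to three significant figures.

25.9 m

Hyperfocal distance H = f²/(N·c) + f = 180²/(18 × 0.07) + 180 = 32400/1.26 + 180 ≈ 25894.3 mm ≈ 25.9 m.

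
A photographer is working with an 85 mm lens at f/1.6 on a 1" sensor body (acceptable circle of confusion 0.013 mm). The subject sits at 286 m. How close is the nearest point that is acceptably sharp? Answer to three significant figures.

Hyperfocal distance H = f²/(N·c) + f = 85²/(1.6 × 0.013) + 85 = 7225/0.0208 + 85 ≈ 347440.8 mm ≈ 347.4 m.
Near limit Dn = s·(H − f)/(H + s − 2f) = 286000 × (347440.8 − 85) / (347440.8 + 286000 − 2 × 85) = 286000 × 347355.8 / 633270.8 ≈ 156874 mm ≈ 157 m.

157 m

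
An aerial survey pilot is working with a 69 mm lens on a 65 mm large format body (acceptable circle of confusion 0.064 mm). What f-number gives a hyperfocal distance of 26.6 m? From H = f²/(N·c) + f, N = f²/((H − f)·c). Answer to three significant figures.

f/2.80

Rearrange H = f²/(N·c) + f for N: N = f² / ((H − f)·c).
N = 69² / ((26600 − 69) × 0.064) = 4761 / 1698 ≈ 2.80.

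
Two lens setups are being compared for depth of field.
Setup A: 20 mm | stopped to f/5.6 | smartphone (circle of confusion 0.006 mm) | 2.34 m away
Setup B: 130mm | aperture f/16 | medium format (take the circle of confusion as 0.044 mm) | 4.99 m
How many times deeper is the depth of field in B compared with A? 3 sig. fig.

Setup A: H = 20²/(5.6×0.006) + 20 ≈ 11924.8 mm; DoF = Df − Dn = 2906.40 − 1958.36 ≈ 948.04 mm.
Setup B: H = 130²/(16×0.044) + 130 ≈ 24135.7 mm; DoF = Df − Dn = 6256.7 − 4149.9 ≈ 2106.8 mm.
Ratio = 2106.8 / 948.04 ≈ 2.22.

2.22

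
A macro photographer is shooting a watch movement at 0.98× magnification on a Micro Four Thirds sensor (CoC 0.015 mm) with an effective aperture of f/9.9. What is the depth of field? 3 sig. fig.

0.309 mm

At magnification m, DoF ≈ 2·N_eff·c/m² = 2 × 9.9 × 0.015 / 0.98² = 0.297 / 0.9604 ≈ 0.309 mm.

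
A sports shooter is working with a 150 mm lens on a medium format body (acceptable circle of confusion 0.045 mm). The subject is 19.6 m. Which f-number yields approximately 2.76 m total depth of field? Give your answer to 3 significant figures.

f/1.80

Write h = H − f = f²/(N·c). The thin-lens limits are Dn = s·h/(h + (s−f)) and Df = s·h/(h − (s−f)), so DoF = Df − Dn = 2·s·(s−f)·h / (h² − (s−f)²).
That is a quadratic in h: DoF·h² − 2·s·(s−f)·h − DoF·(s−f)² = 0 ⇒ h = (s−f)·(s + √(s² + DoF²)) / DoF = 19450 × (19600 + √(19600² + 2760²)) / 2760 = 19450 × (19600 + 19793.4) / 2760 ≈ 277609 mm.
Then N = f²/(c·h) = 150² / (0.045 × 277609) = 22500 / 12492 ≈ 1.80.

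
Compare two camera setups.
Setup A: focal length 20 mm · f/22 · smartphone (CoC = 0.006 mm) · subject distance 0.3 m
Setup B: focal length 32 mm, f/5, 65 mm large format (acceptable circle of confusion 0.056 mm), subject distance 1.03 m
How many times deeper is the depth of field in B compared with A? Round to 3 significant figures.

Setup A: H = 20²/(22×0.006) + 20 ≈ 3050.3 mm; DoF = Df − Dn = 330.542 − 274.625 ≈ 55.917 mm.
Setup B: H = 32²/(5×0.056) + 32 ≈ 3689.1 mm; DoF = Df − Dn = 1416.57 − 809.18 ≈ 607.39 mm.
Ratio = 607.39 / 55.917 ≈ 10.9.

10.9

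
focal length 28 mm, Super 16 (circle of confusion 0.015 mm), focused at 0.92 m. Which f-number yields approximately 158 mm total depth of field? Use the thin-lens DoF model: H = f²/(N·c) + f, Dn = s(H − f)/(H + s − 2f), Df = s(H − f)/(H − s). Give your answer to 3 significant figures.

f/4.99

Write h = H − f = f²/(N·c). The thin-lens limits are Dn = s·h/(h + (s−f)) and Df = s·h/(h − (s−f)), so DoF = Df − Dn = 2·s·(s−f)·h / (h² − (s−f)²).
That is a quadratic in h: DoF·h² − 2·s·(s−f)·h − DoF·(s−f)² = 0 ⇒ h = (s−f)·(s + √(s² + DoF²)) / DoF = 892 × (920 + √(920² + 158²)) / 158 = 892 × (920 + 933.469) / 158 ≈ 10464 mm.
Then N = f²/(c·h) = 28² / (0.015 × 10464) = 784 / 156.96 ≈ 4.99.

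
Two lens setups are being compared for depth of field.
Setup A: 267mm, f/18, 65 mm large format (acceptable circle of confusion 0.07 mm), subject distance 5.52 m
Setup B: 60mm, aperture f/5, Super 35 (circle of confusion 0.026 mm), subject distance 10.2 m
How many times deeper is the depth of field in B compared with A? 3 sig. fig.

8.34

Setup A: H = 267²/(18×0.07) + 267 ≈ 56845.6 mm; DoF = Df − Dn = 6085.0 − 5051.0 ≈ 1034.0 mm.
Setup B: H = 60²/(5×0.026) + 60 ≈ 27752.3 mm; DoF = Df − Dn = 16092.6 − 7466.1 ≈ 8626.5 mm.
Ratio = 8626.5 / 1034.0 ≈ 8.34.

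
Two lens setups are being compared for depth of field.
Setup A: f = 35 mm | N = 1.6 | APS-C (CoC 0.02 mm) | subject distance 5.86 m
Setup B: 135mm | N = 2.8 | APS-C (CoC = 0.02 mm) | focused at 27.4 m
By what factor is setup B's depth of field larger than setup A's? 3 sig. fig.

Setup A: H = 35²/(1.6×0.02) + 35 ≈ 38316.2 mm; DoF = Df − Dn = 6911.7 − 5086.1 ≈ 1825.6 mm.
Setup B: H = 135²/(2.8×0.02) + 135 ≈ 325581.4 mm; DoF = Df − Dn = 29905.4 − 25281.9 ≈ 4623.5 mm.
Ratio = 4623.5 / 1825.6 ≈ 2.53.

2.53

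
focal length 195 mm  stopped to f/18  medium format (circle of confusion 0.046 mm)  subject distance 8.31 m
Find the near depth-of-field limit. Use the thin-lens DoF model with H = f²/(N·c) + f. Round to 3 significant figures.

Hyperfocal distance H = f²/(N·c) + f = 195²/(18 × 0.046) + 195 = 38025/0.828 + 195 ≈ 46118.9 mm ≈ 46.12 m.
Near limit Dn = s·(H − f)/(H + s − 2f) = 8310 × (46118.9 − 195) / (46118.9 + 8310 − 2 × 195) = 8310 × 45923.9 / 54038.9 ≈ 7062.1 mm ≈ 7.06 m.

7.06 m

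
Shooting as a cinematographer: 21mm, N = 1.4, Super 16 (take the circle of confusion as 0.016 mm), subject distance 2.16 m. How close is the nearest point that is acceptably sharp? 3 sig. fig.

Hyperfocal distance H = f²/(N·c) + f = 21²/(1.4 × 0.016) + 21 = 441/0.0224 + 21 ≈ 19708.5 mm ≈ 19.71 m.
Near limit Dn = s·(H − f)/(H + s − 2f) = 2160 × (19708.5 − 21) / (19708.5 + 2160 − 2 × 21) = 2160 × 19687.5 / 21826.5 ≈ 1948.3 mm ≈ 1.95 m.

1.95 m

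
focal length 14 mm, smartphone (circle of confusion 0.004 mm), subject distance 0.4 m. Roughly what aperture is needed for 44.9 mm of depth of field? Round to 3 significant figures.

f/7.10

Write h = H − f = f²/(N·c). The thin-lens limits are Dn = s·h/(h + (s−f)) and Df = s·h/(h − (s−f)), so DoF = Df − Dn = 2·s·(s−f)·h / (h² − (s−f)²).
That is a quadratic in h: DoF·h² − 2·s·(s−f)·h − DoF·(s−f)² = 0 ⇒ h = (s−f)·(s + √(s² + DoF²)) / DoF = 386 × (400 + √(400² + 44.9²)) / 44.9 = 386 × (400 + 402.512) / 44.9 ≈ 6899.1 mm.
Then N = f²/(c·h) = 14² / (0.004 × 6899.1) = 196 / 27.596 ≈ 7.10.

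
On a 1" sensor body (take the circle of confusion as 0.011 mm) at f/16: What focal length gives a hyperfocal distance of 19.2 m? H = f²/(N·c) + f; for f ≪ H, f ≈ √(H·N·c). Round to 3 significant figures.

From H = f²/(N·c) + f, with f ≪ H: f ≈ √(H·N·c) = √(19200 × 16 × 0.011) = √3379.2 ≈ 58.13 mm.
Exact: f² + N·c·f − N·c·H = 0 ⇒ f = (−N·c + √((N·c)² + 4·N·c·H))/2 = (−0.176 + √13517)/2 ≈ 58.043 mm ≈ 58.0 mm.

58.0 mm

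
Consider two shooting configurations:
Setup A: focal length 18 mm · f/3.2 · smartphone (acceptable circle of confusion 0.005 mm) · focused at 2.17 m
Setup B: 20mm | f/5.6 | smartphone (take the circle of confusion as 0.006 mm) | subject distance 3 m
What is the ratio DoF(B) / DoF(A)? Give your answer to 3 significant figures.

Setup A: H = 18²/(3.2×0.005) + 18 ≈ 20268.0 mm; DoF = Df − Dn = 2428.03 − 1961.54 ≈ 466.49 mm.
Setup B: H = 20²/(5.6×0.006) + 20 ≈ 11924.8 mm; DoF = Df − Dn = 4001.7 − 2399.4 ≈ 1602.3 mm.
Ratio = 1602.3 / 466.49 ≈ 3.43.

3.43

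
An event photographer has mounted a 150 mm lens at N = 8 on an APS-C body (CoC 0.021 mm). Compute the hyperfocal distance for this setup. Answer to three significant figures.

Hyperfocal distance H = f²/(N·c) + f = 150²/(8 × 0.021) + 150 = 22500/0.168 + 150 ≈ 134078.6 mm ≈ 134 m.

134 m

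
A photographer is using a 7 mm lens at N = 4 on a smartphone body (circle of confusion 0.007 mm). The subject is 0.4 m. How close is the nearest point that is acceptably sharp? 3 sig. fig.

Hyperfocal distance H = f²/(N·c) + f = 7²/(4 × 0.007) + 7 = 49/0.028 + 7 ≈ 1757.0 mm ≈ 1.757 m.
Near limit Dn = s·(H − f)/(H + s − 2f) = 400 × (1757.0 − 7) / (1757.0 + 400 − 2 × 7) = 400 × 1750.0 / 2143.0 ≈ 326.64 mm.

327 mm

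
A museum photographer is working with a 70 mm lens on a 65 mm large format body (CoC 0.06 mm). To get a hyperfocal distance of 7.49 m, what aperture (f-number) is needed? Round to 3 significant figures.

Rearrange H = f²/(N·c) + f for N: N = f² / ((H − f)·c).
N = 70² / ((7490 − 70) × 0.06) = 4900 / 445.2 ≈ 11.

f/11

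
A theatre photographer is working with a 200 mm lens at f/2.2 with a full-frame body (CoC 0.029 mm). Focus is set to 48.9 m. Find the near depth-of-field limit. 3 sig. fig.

45.4 m

Hyperfocal distance H = f²/(N·c) + f = 200²/(2.2 × 0.029) + 200 = 40000/0.0638 + 200 ≈ 627159.2 mm ≈ 627.2 m.
Near limit Dn = s·(H − f)/(H + s − 2f) = 48900 × (627159.2 − 200) / (627159.2 + 48900 − 2 × 200) = 48900 × 626959.2 / 675659.2 ≈ 45375 mm ≈ 45.4 m.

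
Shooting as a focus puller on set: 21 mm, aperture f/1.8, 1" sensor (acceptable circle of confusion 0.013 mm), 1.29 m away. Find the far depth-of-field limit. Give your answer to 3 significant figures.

Hyperfocal distance H = f²/(N·c) + f = 21²/(1.8 × 0.013) + 21 = 441/0.0234 + 21 ≈ 18867.2 mm ≈ 18.87 m.
Far limit Df = s·(H − f)/(H − s) = 1290 × (18867.2 − 21) / (18867.2 − 1290) = 1290 × 18846.2 / 17577.2 ≈ 1383.1 mm ≈ 1.38 m.

1.38 m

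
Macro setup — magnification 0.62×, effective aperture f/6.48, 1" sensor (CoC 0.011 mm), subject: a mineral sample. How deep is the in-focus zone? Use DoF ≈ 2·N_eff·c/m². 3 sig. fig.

At magnification m, DoF ≈ 2·N_eff·c/m² = 2 × 6.48 × 0.011 / 0.62² = 0.1426 / 0.3844 ≈ 0.371 mm.

0.371 mm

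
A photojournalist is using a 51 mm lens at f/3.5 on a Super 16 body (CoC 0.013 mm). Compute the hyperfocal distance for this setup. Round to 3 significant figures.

Hyperfocal distance H = f²/(N·c) + f = 51²/(3.5 × 0.013) + 51 = 2601/0.0455 + 51 ≈ 57215.8 mm ≈ 57.2 m.

57.2 m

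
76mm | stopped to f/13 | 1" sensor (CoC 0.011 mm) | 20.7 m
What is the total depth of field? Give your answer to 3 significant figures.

Hyperfocal distance H = f²/(N·c) + f = 76²/(13 × 0.011) + 76 = 5776/0.143 + 76 ≈ 40467.6 mm ≈ 40.47 m.
Near limit Dn = s·(H − f)/(H + s − 2f) = 20700 × (40467.6 − 76) / (40467.6 + 20700 − 2 × 76) = 20700 × 40391.6 / 61015.6 ≈ 13703 mm.
Far limit Df = s·(H − f)/(H − s) = 20700 × (40467.6 − 76) / (40467.6 − 20700) = 20700 × 40391.6 / 19767.6 ≈ 42297 mm.
Depth of field = Df − Dn = 42297 − 13703 ≈ 28594 mm ≈ 28.6 m.

28.6 m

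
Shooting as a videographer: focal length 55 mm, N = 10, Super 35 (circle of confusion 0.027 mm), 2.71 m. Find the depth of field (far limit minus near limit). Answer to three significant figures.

1.36 m

Hyperfocal distance H = f²/(N·c) + f = 55²/(10 × 0.027) + 55 = 3025/0.27 + 55 ≈ 11258.7 mm ≈ 11.26 m.
Near limit Dn = s·(H − f)/(H + s − 2f) = 2710 × (11258.7 − 55) / (11258.7 + 2710 − 2 × 55) = 2710 × 11203.7 / 13858.7 ≈ 2190.8 mm.
Far limit Df = s·(H − f)/(H − s) = 2710 × (11258.7 − 55) / (11258.7 − 2710) = 2710 × 11203.7 / 8548.7 ≈ 3551.7 mm.
Depth of field = Df − Dn = 3551.7 − 2190.8 ≈ 1360.9 mm ≈ 1.36 m.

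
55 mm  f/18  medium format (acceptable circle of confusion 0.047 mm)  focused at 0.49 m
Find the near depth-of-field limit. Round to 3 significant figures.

Hyperfocal distance H = f²/(N·c) + f = 55²/(18 × 0.047) + 55 = 3025/0.846 + 55 ≈ 3630.7 mm ≈ 3.631 m.
Near limit Dn = s·(H − f)/(H + s − 2f) = 490 × (3630.7 − 55) / (3630.7 + 490 − 2 × 55) = 490 × 3575.7 / 4010.7 ≈ 436.85 mm.

437 mm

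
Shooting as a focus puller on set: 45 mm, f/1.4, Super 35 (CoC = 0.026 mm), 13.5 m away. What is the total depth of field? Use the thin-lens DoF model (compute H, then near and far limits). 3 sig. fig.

6.94 m

Hyperfocal distance H = f²/(N·c) + f = 45²/(1.4 × 0.026) + 45 = 2025/0.0364 + 45 ≈ 55676.9 mm ≈ 55.68 m.
Near limit Dn = s·(H − f)/(H + s − 2f) = 13500 × (55676.9 − 45) / (55676.9 + 13500 − 2 × 45) = 13500 × 55631.9 / 69086.9 ≈ 10870.8 mm.
Far limit Df = s·(H − f)/(H − s) = 13500 × (55676.9 − 45) / (55676.9 − 13500) = 13500 × 55631.9 / 42176.9 ≈ 17806.7 mm.
Depth of field = Df − Dn = 17806.7 − 10870.8 ≈ 6935.9 mm ≈ 6.94 m.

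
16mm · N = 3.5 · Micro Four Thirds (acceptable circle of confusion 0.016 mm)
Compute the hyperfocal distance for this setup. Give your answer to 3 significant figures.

Hyperfocal distance H = f²/(N·c) + f = 16²/(3.5 × 0.016) + 16 = 256/0.056 + 16 ≈ 4587.4 mm ≈ 4.59 m.

4.59 m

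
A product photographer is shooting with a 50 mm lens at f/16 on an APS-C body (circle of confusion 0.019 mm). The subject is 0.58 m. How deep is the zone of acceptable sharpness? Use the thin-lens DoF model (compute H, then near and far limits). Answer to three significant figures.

Hyperfocal distance H = f²/(N·c) + f = 50²/(16 × 0.019) + 50 = 2500/0.304 + 50 ≈ 8273.7 mm ≈ 8.274 m.
Near limit Dn = s·(H − f)/(H + s − 2f) = 580 × (8273.7 − 50) / (8273.7 + 580 − 2 × 50) = 580 × 8223.7 / 8753.7 ≈ 544.883 mm.
Far limit Df = s·(H − f)/(H − s) = 580 × (8273.7 − 50) / (8273.7 − 580) = 580 × 8223.7 / 7693.7 ≈ 619.955 mm.
Depth of field = Df − Dn = 619.955 − 544.883 ≈ 75.072 mm.

75.1 mm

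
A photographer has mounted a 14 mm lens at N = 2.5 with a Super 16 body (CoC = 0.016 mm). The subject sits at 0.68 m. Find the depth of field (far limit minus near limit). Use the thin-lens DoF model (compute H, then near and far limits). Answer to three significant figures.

Hyperfocal distance H = f²/(N·c) + f = 14²/(2.5 × 0.016) + 14 = 196/0.04 + 14 ≈ 4914.0 mm ≈ 4.914 m.
Near limit Dn = s·(H − f)/(H + s − 2f) = 680 × (4914.0 − 14) / (4914.0 + 680 − 2 × 14) = 680 × 4900.0 / 5566.0 ≈ 598.63 mm.
Far limit Df = s·(H − f)/(H − s) = 680 × (4914.0 − 14) / (4914.0 − 680) = 680 × 4900.0 / 4234.0 ≈ 786.96 mm.
Depth of field = Df − Dn = 786.96 − 598.63 ≈ 188.33 mm.

188 mm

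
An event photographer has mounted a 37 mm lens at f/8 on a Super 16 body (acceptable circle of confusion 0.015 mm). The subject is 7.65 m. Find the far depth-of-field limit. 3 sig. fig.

Hyperfocal distance H = f²/(N·c) + f = 37²/(8 × 0.015) + 37 = 1369/0.12 + 37 ≈ 11445.3 mm ≈ 11.45 m.
Far limit Df = s·(H − f)/(H − s) = 7650 × (11445.3 − 37) / (11445.3 − 7650) = 7650 × 11408.3 / 3795.3 ≈ 22995 mm ≈ 23.0 m.

23.0 m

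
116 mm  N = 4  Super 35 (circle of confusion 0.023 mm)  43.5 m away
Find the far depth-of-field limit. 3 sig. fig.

61.8 m

Hyperfocal distance H = f²/(N·c) + f = 116²/(4 × 0.023) + 116 = 13456/0.092 + 116 ≈ 146376.9 mm ≈ 146.4 m.
Far limit Df = s·(H − f)/(H − s) = 43500 × (146376.9 − 116) / (146376.9 − 43500) = 43500 × 146260.9 / 102876.9 ≈ 61844 mm ≈ 61.8 m.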